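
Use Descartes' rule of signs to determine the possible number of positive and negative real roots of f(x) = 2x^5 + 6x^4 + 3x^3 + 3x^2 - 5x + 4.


Descartes' rule of signs:

For positive roots, count sign changes in f(x) = 2x^5 + 6x^4 + 3x^3 + 3x^2 - 5x + 4:
Signs of coefficients: +, +, +, +, -, +
Number of sign changes: 2
Possible positive real roots: 2, 0

For negative roots, examine f(-x) = -2x^5 + 6x^4 - 3x^3 + 3x^2 + 5x + 4:
Signs of coefficients: -, +, -, +, +, +
Number of sign changes: 3
Possible negative real roots: 3, 1

Positive roots: 2 or 0; Negative roots: 3 or 1


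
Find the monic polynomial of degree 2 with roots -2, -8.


A monic polynomial with roots -2, -8 is:
p(x) = (x + 2)(x + 8)
After multiplying by (x + 2): x + 2
After multiplying by (x + 8): x^2 + 10x + 16

x^2 + 10x + 16


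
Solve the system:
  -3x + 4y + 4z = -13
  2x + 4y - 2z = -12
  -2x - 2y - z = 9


Using Cramer's rule. Expand each determinant along the first row.
D  = (-3)*[4*(-1) - (-2)*(-2)] - 4*[2*(-1) - (-2)*(-2)] + 4*[2*(-2) - 4*(-2)]
  = (-3)*(-8) - 4*(-6) + 4*(4) = 64
Dx = (-13)*[4*(-1) - (-2)*(-2)] - 4*[(-12)*(-1) - (-2)*9] + 4*[(-12)*(-2) - 4*9]
  = (-13)*(-8) - 4*(30) + 4*(-12) = -64
Dy = (-3)*[(-12)*(-1) - (-2)*9] - (-13)*[2*(-1) - (-2)*(-2)] + 4*[2*9 - (-12)*(-2)]
  = (-3)*(30) - (-13)*(-6) + 4*(-6) = -192
Dz = (-3)*[4*9 - (-12)*(-2)] - 4*[2*9 - (-12)*(-2)] + (-13)*[2*(-2) - 4*(-2)]
  = (-3)*(12) - 4*(-6) + (-13)*(4) = -64
x = Dx/D = -64/64 = -1, y = Dy/D = -192/64 = -3, z = Dz/D = -64/64 = -1
Check eq1: (-3)(-1) + (4)(-3) + (4)(-1) = -13 = -13 ✓
Check eq2: (2)(-1) + (4)(-3) + (-2)(-1) = -12 = -12 ✓
Check eq3: (-2)(-1) + (-2)(-3) + (-1)(-1) = 9 = 9 ✓

x = -1, y = -3, z = -1


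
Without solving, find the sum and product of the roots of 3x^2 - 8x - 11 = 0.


By Vieta's formulas for ax^2 + bx + c = 0:
  Sum of roots = -b/a
  Product of roots = c/a

Here a = 3, b = -8, c = -11
Sum = -(-8)/3 = 8/3
Product = -11/3 = -11/3

Sum = 8/3, Product = -11/3


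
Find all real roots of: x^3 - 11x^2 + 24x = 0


The constant term is 0, so x = 0 is a root. Factor out x:
  x(x^2 - 11x + 24) = 0
Solve the quadratic x^2 - 11x + 24 = 0: discriminant = (-11)^2 - 4(1)(24) = 121 - 96 = 25.
sqrt(25) = 5, so x = (11 ± 5)/2: x = 8 or x = 3.

x = 0, x = 3, x = 8


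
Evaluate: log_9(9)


We need the exponent such that 9^? = 9
9^1 = 9
Therefore log_9(9) = 1

1


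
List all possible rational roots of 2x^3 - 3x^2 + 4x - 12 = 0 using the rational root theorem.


Rational root theorem: possible roots are ±p/q where:
  p divides the constant term (-12): p ∈ {1, 2, 3, 4, 6, 12}
  q divides the leading coefficient (2): q ∈ {1, 2}

All possible rational roots: -12, -6, -4, -3, -2, -3/2, -1, -1/2, 1/2, 1, 3/2, 2, 3, 4, 6, 12

-12, -6, -4, -3, -2, -3/2, -1, -1/2, 1/2, 1, 3/2, 2, 3, 4, 6, 12


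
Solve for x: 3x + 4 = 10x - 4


Starting with: 3x + 4 = 10x - 4
Move all x terms to left: (3 - 10)x = -4 - 4
Simplify: -7x = -8
Divide both sides by -7: x = 8/7

x = 8/7


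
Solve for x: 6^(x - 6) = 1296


Express both sides with the same base.
1296 = 6^4
Since the bases match, equate exponents: x - 6 = 4
So x = 4 - (-6) = 10

x = 10


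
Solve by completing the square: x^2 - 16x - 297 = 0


Start: x^2 - 16x - 297 = 0
Move constant: x^2 - 16x = 297
Half of -16 is -8, squared is 64
Add 64 to both sides: x^2 - 16x + 64 = 361
(x - 8)^2 = 361
x - 8 = ±19
x = 8 + 19 = 27 or x = 8 - 19 = -11

x = -11, x = 27


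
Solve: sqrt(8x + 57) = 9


Square both sides: 8x + 57 = 9^2 = 81
8x = 81 - 57 = 24
x = 3
Check: sqrt(8*3 + 57) = sqrt(81) = 9 ✓

x = 3


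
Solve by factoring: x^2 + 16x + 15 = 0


We need two numbers that multiply to 15 and add to 16.
Those numbers are 15 and 1 (since 15 * 1 = 15 and 15 + 1 = 16).
So x^2 + 16x + 15 = (x + 15)(x + 1) = 0
Setting each factor to zero: x = -15 or x = -1

x = -15, x = -1


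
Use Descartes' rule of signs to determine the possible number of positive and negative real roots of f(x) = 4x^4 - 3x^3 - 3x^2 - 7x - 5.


Descartes' rule of signs:

For positive roots, count sign changes in f(x) = 4x^4 - 3x^3 - 3x^2 - 7x - 5:
Signs of coefficients: +, -, -, -, -
Number of sign changes: 1
Possible positive real roots: 1

For negative roots, examine f(-x) = 4x^4 + 3x^3 - 3x^2 + 7x - 5:
Signs of coefficients: +, +, -, +, -
Number of sign changes: 3
Possible negative real roots: 3, 1

Positive roots: 1; Negative roots: 3 or 1


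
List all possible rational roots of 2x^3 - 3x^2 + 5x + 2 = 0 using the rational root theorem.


Rational root theorem: possible roots are ±p/q where:
  p divides the constant term (2): p ∈ {1, 2}
  q divides the leading coefficient (2): q ∈ {1, 2}

All possible rational roots: -2, -1, -1/2, 1/2, 1, 2

-2, -1, -1/2, 1/2, 1, 2


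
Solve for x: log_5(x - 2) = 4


Convert to exponential form: x - 2 = 5^4 = 625
x = 625 + 2 = 627
Check: log_5(627 - 2) = log_5(625) = log_5(625) = 4 ✓

x = 627


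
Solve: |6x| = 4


An absolute value equation |expr| = 4 gives two cases:
Case 1: 6x = 4
  6x = 4, so x = 2/3
Case 2: 6x = -4
  6x = -4, so x = -2/3

x = -2/3, x = 2/3


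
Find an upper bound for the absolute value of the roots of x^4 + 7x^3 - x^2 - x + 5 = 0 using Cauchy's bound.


Cauchy's bound: all roots r satisfy |r| <= 1 + max(|a_i/a_n|) for i = 0,...,n-1
where a_n is the leading coefficient.

Coefficients: [1, 7, -1, -1, 5]
Leading coefficient a_n = 1
Ratios |a_i/a_n|: 7, 1, 1, 5
Maximum ratio: 7
Cauchy's bound: |r| <= 1 + 7 = 8

Upper bound = 8


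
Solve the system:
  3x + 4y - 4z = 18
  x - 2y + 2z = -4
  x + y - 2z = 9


Using Cramer's rule. Expand each determinant along the first row.
D  = 3*[(-2)*(-2) - 2*1] - 4*[1*(-2) - 2*1] + (-4)*[1*1 - (-2)*1]
  = 3*(2) - 4*(-4) + (-4)*(3) = 10
Dx = 18*[(-2)*(-2) - 2*1] - 4*[(-4)*(-2) - 2*9] + (-4)*[(-4)*1 - (-2)*9]
  = 18*(2) - 4*(-10) + (-4)*(14) = 20
Dy = 3*[(-4)*(-2) - 2*9] - 18*[1*(-2) - 2*1] + (-4)*[1*9 - (-4)*1]
  = 3*(-10) - 18*(-4) + (-4)*(13) = -10
Dz = 3*[(-2)*9 - (-4)*1] - 4*[1*9 - (-4)*1] + 18*[1*1 - (-2)*1]
  = 3*(-14) - 4*(13) + 18*(3) = -40
x = Dx/D = 20/10 = 2, y = Dy/D = -10/10 = -1, z = Dz/D = -40/10 = -4
Check eq1: (3)(2) + (4)(-1) + (-4)(-4) = 18 = 18 ✓
Check eq2: (1)(2) + (-2)(-1) + (2)(-4) = -4 = -4 ✓
Check eq3: (1)(2) + (1)(-1) + (-2)(-4) = 9 = 9 ✓

x = 2, y = -1, z = -4


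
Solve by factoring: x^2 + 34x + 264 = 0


We need two numbers that multiply to 264 and add to 34.
Those numbers are 22 and 12 (since 22 * 12 = 264 and 22 + 12 = 34).
So x^2 + 34x + 264 = (x + 22)(x + 12) = 0
Setting each factor to zero: x = -22 or x = -12

x = -22, x = -12


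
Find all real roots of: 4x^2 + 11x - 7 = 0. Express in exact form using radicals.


Using the quadratic formula: x = (-b ± sqrt(b^2 - 4ac)) / (2a)
Here a = 4, b = 11, c = -7
Discriminant = b^2 - 4ac = 11^2 - 4(4)(-7) = 121 + 112 = 233
Since discriminant = 233 > 0, there are two real roots.
x = (-11 ± sqrt(233)) / 8
Numerically: x ≈ 0.5330 or x ≈ -3.2830

x = (-11 + sqrt(233)) / 8 or x = (-11 - sqrt(233)) / 8


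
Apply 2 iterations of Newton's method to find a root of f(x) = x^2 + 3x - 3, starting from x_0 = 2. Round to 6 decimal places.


Newton's method: x_(n+1) = x_n - f(x_n)/f'(x_n)
f(x) = x^2 + 3x - 3
f'(x) = 2x + 3

Iteration 1:
  f(2.000000) = 7.000000
  f'(2.000000) = 7.000000
  x_1 = 2.000000 - (7.000000)/(7.000000) = 1.000000

Iteration 2:
  f(1.000000) = 1.000000
  f'(1.000000) = 5.000000
  x_2 = 1.000000 - (1.000000)/(5.000000) = 0.800000

x_2 = 0.800000


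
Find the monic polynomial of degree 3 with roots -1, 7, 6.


A monic polynomial with roots -1, 7, 6 is:
p(x) = (x + 1)(x - 7)(x - 6)
After multiplying by (x + 1): x + 1
After multiplying by (x - 7): x^2 - 6x - 7
After multiplying by (x - 6): x^3 - 12x^2 + 29x + 42

x^3 - 12x^2 + 29x + 42


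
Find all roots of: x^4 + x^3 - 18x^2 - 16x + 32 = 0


Let p(x) = x^4 + x^3 - 18x^2 - 16x + 32. By the rational root theorem (leading coefficient 1), any rational root is an integer divisor of 32: try ±1, ±2, ... in turn.
Test x = 1: value = 0 ✓, so (x - 1) is a factor.
Synthetic division by (x - 1): bring down 1; 1(1) + 1 = 2; 2(1) - 18 = -16; (-16)(1) - 16 = -32; (-32)(1) + 32 = 0 → quotient x^3 + 2x^2 - 16x - 32, remainder 0.
Continue with the quotient x^3 + 2x^2 - 16x - 32 (candidates must divide 32; re-test x = 1 first in case it repeats).
Test x = 1: value = -45 ≠ 0.
Test x = -1: value = -15 ≠ 0.
Test x = 2: value = -48 ≠ 0.
Test x = -2: value = 0 ✓, so (x + 2) is a factor.
Synthetic division by (x + 2): bring down 1; 1(-2) + 2 = 0; 0(-2) - 16 = -16; (-16)(-2) - 32 = 0 → quotient x^2 - 16, remainder 0.
Solve the quadratic x^2 - 16 = 0: discriminant = 0^2 - 4(1)(-16) = 0 + 64 = 64.
sqrt(64) = 8, so x = (0 ± 8)/2: x = 4 or x = -4.
Collecting all roots found:

x = -4, x = -2, x = 1, x = 4


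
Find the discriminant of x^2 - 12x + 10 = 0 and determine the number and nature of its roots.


For ax^2 + bx + c = 0, discriminant D = b^2 - 4ac
Here a = 1, b = -12, c = 10
D = (-12)^2 - 4(1)(10) = 144 - 40 = 104

D = 104 > 0 but not a perfect square
The equation has 2 distinct real irrational roots.

Discriminant = 104, 2 distinct real irrational roots


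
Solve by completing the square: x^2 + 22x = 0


Start: x^2 + 22x + 0 = 0
Move constant: x^2 + 22x = 0
Half of 22 is 11, squared is 121
Add 121 to both sides: x^2 + 22x + 121 = 121
(x + 11)^2 = 121
x + 11 = ±11
x = -11 + 11 = 0 or x = -11 - 11 = -22

x = -22, x = 0


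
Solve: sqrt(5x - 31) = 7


Square both sides: 5x - 31 = 7^2 = 49
5x = 49 + 31 = 80
x = 16
Check: sqrt(5*16 - 31) = sqrt(49) = 7 ✓

x = 16


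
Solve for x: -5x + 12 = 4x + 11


Starting with: -5x + 12 = 4x + 11
Move all x terms to left: (-5 - 4)x = 11 - 12
Simplify: -9x = -1
Divide both sides by -9: x = 1/9

x = 1/9


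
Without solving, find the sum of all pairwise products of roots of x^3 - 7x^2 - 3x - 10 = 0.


By Vieta's formulas for x^3 + bx^2 + cx + d = 0:
  r1 + r2 + r3 = -b/a = 7
  r1*r2 + r1*r3 + r2*r3 = c/a = -3
  r1*r2*r3 = -d/a = 10


Sum of pairwise products = -3


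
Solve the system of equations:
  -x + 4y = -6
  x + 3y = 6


Using Cramer's rule:
Determinant D = (-1)(3) - (1)(4) = -3 - 4 = -7
Dx = (-6)(3) - (6)(4) = -18 - 24 = -42
Dy = (-1)(6) - (1)(-6) = -6 + 6 = 0
x = Dx/D = -42/-7 = 6
y = Dy/D = 0/-7 = 0

x = 6, y = 0


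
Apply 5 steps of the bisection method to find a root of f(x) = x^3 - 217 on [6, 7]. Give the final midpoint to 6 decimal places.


f(x) = x^3 - 217
f(6) = -1 < 0
f(7) = 126 > 0

Step 1: midpoint = (6.000000 + 7.000000)/2 = 6.500000
  f(6.500000) = 57.625000
  f(mid) > 0, so root is in [6.000000, 6.500000]

Step 2: midpoint = (6.000000 + 6.500000)/2 = 6.250000
  f(6.250000) = 27.140625
  f(mid) > 0, so root is in [6.000000, 6.250000]

Step 3: midpoint = (6.000000 + 6.250000)/2 = 6.125000
  f(6.125000) = 12.783203
  f(mid) > 0, so root is in [6.000000, 6.125000]

Step 4: midpoint = (6.000000 + 6.125000)/2 = 6.062500
  f(6.062500) = 5.820557
  f(mid) > 0, so root is in [6.000000, 6.062500]

Step 5: midpoint = (6.000000 + 6.062500)/2 = 6.031250
  f(6.031250) = 2.392609
  f(mid) > 0, so root is in [6.000000, 6.031250]

midpoint = 6.031250


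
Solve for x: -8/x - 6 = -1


Subtract -6 from both sides: -8/x = 5
Multiply both sides by x: -8 = 5 * x
Divide by 5: x = -8/5

x = -8/5


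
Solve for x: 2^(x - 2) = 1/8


Express both sides with the same base.
1/8 = 2^(-3)
Since the bases match, equate exponents: x - 2 = -3
So x = -3 - (-2) = -1

x = -1


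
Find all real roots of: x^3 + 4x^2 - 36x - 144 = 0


Let p(x) = x^3 + 4x^2 - 36x - 144. By the rational root theorem (leading coefficient 1), any rational root is an integer divisor of 144: try ±1, ±2, ... in turn.
Test x = 1: value = -175 ≠ 0.
Test x = -1: value = -105 ≠ 0.
Test x = 2: value = -192 ≠ 0.
Test x = -2: value = -64 ≠ 0.
Test x = 3: value = -189 ≠ 0.
Test x = -3: value = -27 ≠ 0.
Test x = 4: value = -160 ≠ 0.
Test x = -4: value = 0 ✓, so (x + 4) is a factor.
Synthetic division by (x + 4): bring down 1; 1(-4) + 4 = 0; 0(-4) - 36 = -36; (-36)(-4) - 144 = 0 → quotient x^2 - 36, remainder 0.
Solve the quadratic x^2 - 36 = 0: discriminant = 0^2 - 4(1)(-36) = 0 + 144 = 144.
sqrt(144) = 12, so x = (0 ± 12)/2: x = 6 or x = -6.

x = -6, x = -4, x = 6


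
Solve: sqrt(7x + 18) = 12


Square both sides: 7x + 18 = 12^2 = 144
7x = 144 - 18 = 126
x = 18
Check: sqrt(7*18 + 18) = sqrt(144) = 12 ✓

x = 18


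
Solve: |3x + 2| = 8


An absolute value equation |expr| = 8 gives two cases:
Case 1: 3x + 2 = 8
  3x = 6, so x = 2
Case 2: 3x + 2 = -8
  3x = -10, so x = -10/3

x = -10/3, x = 2


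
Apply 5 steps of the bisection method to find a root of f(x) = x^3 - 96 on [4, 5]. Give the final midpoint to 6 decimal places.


f(x) = x^3 - 96
f(4) = -32 < 0
f(5) = 29 > 0

Step 1: midpoint = (4.000000 + 5.000000)/2 = 4.500000
  f(4.500000) = -4.875000
  f(mid) < 0, so root is in [4.500000, 5.000000]

Step 2: midpoint = (4.500000 + 5.000000)/2 = 4.750000
  f(4.750000) = 11.171875
  f(mid) > 0, so root is in [4.500000, 4.750000]

Step 3: midpoint = (4.500000 + 4.750000)/2 = 4.625000
  f(4.625000) = 2.931641
  f(mid) > 0, so root is in [4.500000, 4.625000]

Step 4: midpoint = (4.500000 + 4.625000)/2 = 4.562500
  f(4.562500) = -1.025146
  f(mid) < 0, so root is in [4.562500, 4.625000]

Step 5: midpoint = (4.562500 + 4.625000)/2 = 4.593750
  f(4.593750) = 0.939789
  f(mid) > 0, so root is in [4.562500, 4.593750]

midpoint = 4.593750


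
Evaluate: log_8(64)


We need the exponent such that 8^? = 64
8^2 = 64
Therefore log_8(64) = 2

2


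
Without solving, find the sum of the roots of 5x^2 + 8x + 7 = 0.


By Vieta's formulas for ax^2 + bx + c = 0:
  Sum of roots = -b/a
  Product of roots = c/a

Here a = 5, b = 8, c = 7
Sum = -(8)/5 = -8/5
Product = 7/5 = 7/5

Sum = -8/5


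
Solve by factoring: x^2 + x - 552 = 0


We need two numbers that multiply to -552 and add to 1.
Those numbers are 24 and -23 (since 24 * (-23) = -552 and 24 + (-23) = 1).
So x^2 + x - 552 = (x + 24)(x - 23) = 0
Setting each factor to zero: x = -24 or x = 23

x = -24, x = 23


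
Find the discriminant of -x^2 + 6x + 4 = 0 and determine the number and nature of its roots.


For ax^2 + bx + c = 0, discriminant D = b^2 - 4ac
Here a = -1, b = 6, c = 4
D = (6)^2 - 4(-1)(4) = 36 + 16 = 52

D = 52 > 0 but not a perfect square
The equation has 2 distinct real irrational roots.

Discriminant = 52, 2 distinct real irrational roots


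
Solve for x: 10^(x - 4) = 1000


Express both sides with the same base.
1000 = 10^3
Since the bases match, equate exponents: x - 4 = 3
So x = 3 - (-4) = 7

x = 7


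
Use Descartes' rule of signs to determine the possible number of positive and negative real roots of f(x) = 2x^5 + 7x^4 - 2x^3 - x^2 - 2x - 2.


Descartes' rule of signs:

For positive roots, count sign changes in f(x) = 2x^5 + 7x^4 - 2x^3 - x^2 - 2x - 2:
Signs of coefficients: +, +, -, -, -, -
Number of sign changes: 1
Possible positive real roots: 1

For negative roots, examine f(-x) = -2x^5 + 7x^4 + 2x^3 - x^2 + 2x - 2:
Signs of coefficients: -, +, +, -, +, -
Number of sign changes: 4
Possible negative real roots: 4, 2, 0

Positive roots: 1; Negative roots: 4 or 2 or 0


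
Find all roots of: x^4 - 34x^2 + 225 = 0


Let p(x) = x^4 - 34x^2 + 225. By the rational root theorem (leading coefficient 1), any rational root is an integer divisor of 225: try ±1, ±2, ... in turn.
Test x = 1: value = 192 ≠ 0.
Test x = -1: value = 192 ≠ 0.
Test x = 3: value = 0 ✓, so (x - 3) is a factor.
Synthetic division by (x - 3): bring down 1; 1(3) + 0 = 3; 3(3) - 34 = -25; (-25)(3) + 0 = -75; (-75)(3) + 225 = 0 → quotient x^3 + 3x^2 - 25x - 75, remainder 0.
Continue with the quotient x^3 + 3x^2 - 25x - 75 (candidates must divide 75; re-test x = 3 first in case it repeats).
Test x = 3: value = -96 ≠ 0.
Test x = -3: value = 0 ✓, so (x + 3) is a factor.
Synthetic division by (x + 3): bring down 1; 1(-3) + 3 = 0; 0(-3) - 25 = -25; (-25)(-3) - 75 = 0 → quotient x^2 - 25, remainder 0.
Solve the quadratic x^2 - 25 = 0: discriminant = 0^2 - 4(1)(-25) = 0 + 100 = 100.
sqrt(100) = 10, so x = (0 ± 10)/2: x = 5 or x = -5.
Collecting all roots found:

x = -5, x = -3, x = 3, x = 5


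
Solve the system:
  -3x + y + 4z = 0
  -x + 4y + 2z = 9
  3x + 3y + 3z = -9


Using Cramer's rule. Expand each determinant along the first row.
D  = (-3)*[4*3 - 2*3] - 1*[(-1)*3 - 2*3] + 4*[(-1)*3 - 4*3]
  = (-3)*(6) - 1*(-9) + 4*(-15) = -69
Dx = 0*[4*3 - 2*3] - 1*[9*3 - 2*(-9)] + 4*[9*3 - 4*(-9)]
  = 0*(6) - 1*(45) + 4*(63) = 207
Dy = (-3)*[9*3 - 2*(-9)] - 0*[(-1)*3 - 2*3] + 4*[(-1)*(-9) - 9*3]
  = (-3)*(45) - 0*(-9) + 4*(-18) = -207
Dz = (-3)*[4*(-9) - 9*3] - 1*[(-1)*(-9) - 9*3] + 0*[(-1)*3 - 4*3]
  = (-3)*(-63) - 1*(-18) + 0*(-15) = 207
x = Dx/D = 207/-69 = -3, y = Dy/D = -207/-69 = 3, z = Dz/D = 207/-69 = -3
Check eq1: (-3)(-3) + (1)(3) + (4)(-3) = 0 = 0 ✓
Check eq2: (-1)(-3) + (4)(3) + (2)(-3) = 9 = 9 ✓
Check eq3: (3)(-3) + (3)(3) + (3)(-3) = -9 = -9 ✓

x = -3, y = 3, z = -3


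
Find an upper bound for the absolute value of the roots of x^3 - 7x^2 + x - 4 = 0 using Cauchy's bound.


Cauchy's bound: all roots r satisfy |r| <= 1 + max(|a_i/a_n|) for i = 0,...,n-1
where a_n is the leading coefficient.

Coefficients: [1, -7, 1, -4]
Leading coefficient a_n = 1
Ratios |a_i/a_n|: 7, 1, 4
Maximum ratio: 7
Cauchy's bound: |r| <= 1 + 7 = 8

Upper bound = 8


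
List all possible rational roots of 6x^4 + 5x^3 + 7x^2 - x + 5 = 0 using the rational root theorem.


Rational root theorem: possible roots are ±p/q where:
  p divides the constant term (5): p ∈ {1, 5}
  q divides the leading coefficient (6): q ∈ {1, 2, 3, 6}

All possible rational roots: -5, -5/2, -5/3, -1, -5/6, -1/2, -1/3, -1/6, 1/6, 1/3, 1/2, 5/6, 1, 5/3, 5/2, 5

-5, -5/2, -5/3, -1, -5/6, -1/2, -1/3, -1/6, 1/6, 1/3, 1/2, 5/6, 1, 5/3, 5/2, 5


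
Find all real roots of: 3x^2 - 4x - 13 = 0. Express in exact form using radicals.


Using the quadratic formula: x = (-b ± sqrt(b^2 - 4ac)) / (2a)
Here a = 3, b = -4, c = -13
Discriminant = b^2 - 4ac = (-4)^2 - 4(3)(-13) = 16 + 156 = 172
Since discriminant = 172 > 0, there are two real roots.
x = (4 ± 2*sqrt(43)) / 6
Simplifying: x = (2 ± sqrt(43)) / 3
Numerically: x ≈ 2.8525 or x ≈ -1.5191

x = (2 + sqrt(43)) / 3 or x = (2 - sqrt(43)) / 3


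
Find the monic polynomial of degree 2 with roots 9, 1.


A monic polynomial with roots 9, 1 is:
p(x) = (x - 9)(x - 1)
After multiplying by (x - 9): x - 9
After multiplying by (x - 1): x^2 - 10x + 9

x^2 - 10x + 9


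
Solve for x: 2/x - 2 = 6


Subtract -2 from both sides: 2/x = 8
Multiply both sides by x: 2 = 8 * x
Divide by 8: x = 1/4

x = 1/4


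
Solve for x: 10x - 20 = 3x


Starting with: 10x - 20 = 3x
Move all x terms to left: (10 - 3)x = 0 + 20
Simplify: 7x = 20
Divide both sides by 7: x = 20/7

x = 20/7


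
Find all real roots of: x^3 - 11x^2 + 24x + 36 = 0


Let p(x) = x^3 - 11x^2 + 24x + 36. By the rational root theorem (leading coefficient 1), any rational root is an integer divisor of 36: try ±1, ±2, ... in turn.
Test x = 1: value = 50 ≠ 0.
Test x = -1: value = 0 ✓, so (x + 1) is a factor.
Synthetic division by (x + 1): bring down 1; 1(-1) - 11 = -12; (-12)(-1) + 24 = 36; 36(-1) + 36 = 0 → quotient x^2 - 12x + 36, remainder 0.
Solve the quadratic x^2 - 12x + 36 = 0: discriminant = (-12)^2 - 4(1)(36) = 144 - 144 = 0.
Discriminant = 0, so a double root: x = 12/2 = 6.

x = -1, x = 6 (multiplicity 2)


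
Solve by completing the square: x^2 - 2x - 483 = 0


Start: x^2 - 2x - 483 = 0
Move constant: x^2 - 2x = 483
Half of -2 is -1, squared is 1
Add 1 to both sides: x^2 - 2x + 1 = 484
(x - 1)^2 = 484
x - 1 = ±22
x = 1 + 22 = 23 or x = 1 - 22 = -21

x = -21, x = 23


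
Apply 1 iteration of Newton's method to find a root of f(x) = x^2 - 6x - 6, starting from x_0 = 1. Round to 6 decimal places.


Newton's method: x_(n+1) = x_n - f(x_n)/f'(x_n)
f(x) = x^2 - 6x - 6
f'(x) = 2x - 6

Iteration 1:
  f(1.000000) = -11.000000
  f'(1.000000) = -4.000000
  x_1 = 1.000000 - (-11.000000)/(-4.000000) = -1.750000

x_1 = -1.750000


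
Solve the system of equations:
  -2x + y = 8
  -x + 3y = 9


Using Cramer's rule:
Determinant D = (-2)(3) - (-1)(1) = -6 + 1 = -5
Dx = (8)(3) - (9)(1) = 24 - 9 = 15
Dy = (-2)(9) - (-1)(8) = -18 + 8 = -10
x = Dx/D = 15/-5 = -3
y = Dy/D = -10/-5 = 2

x = -3, y = 2


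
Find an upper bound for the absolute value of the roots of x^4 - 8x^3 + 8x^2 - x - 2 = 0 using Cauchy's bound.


Cauchy's bound: all roots r satisfy |r| <= 1 + max(|a_i/a_n|) for i = 0,...,n-1
where a_n is the leading coefficient.

Coefficients: [1, -8, 8, -1, -2]
Leading coefficient a_n = 1
Ratios |a_i/a_n|: 8, 8, 1, 2
Maximum ratio: 8
Cauchy's bound: |r| <= 1 + 8 = 9

Upper bound = 9


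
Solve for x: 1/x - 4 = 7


Subtract -4 from both sides: 1/x = 11
Multiply both sides by x: 1 = 11 * x
Divide by 11: x = 1/11

x = 1/11


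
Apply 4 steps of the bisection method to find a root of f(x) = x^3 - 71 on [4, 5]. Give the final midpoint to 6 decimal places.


f(x) = x^3 - 71
f(4) = -7 < 0
f(5) = 54 > 0

Step 1: midpoint = (4.000000 + 5.000000)/2 = 4.500000
  f(4.500000) = 20.125000
  f(mid) > 0, so root is in [4.000000, 4.500000]

Step 2: midpoint = (4.000000 + 4.500000)/2 = 4.250000
  f(4.250000) = 5.765625
  f(mid) > 0, so root is in [4.000000, 4.250000]

Step 3: midpoint = (4.000000 + 4.250000)/2 = 4.125000
  f(4.125000) = -0.810547
  f(mid) < 0, so root is in [4.125000, 4.250000]

Step 4: midpoint = (4.125000 + 4.250000)/2 = 4.187500
  f(4.187500) = 2.428467
  f(mid) > 0, so root is in [4.125000, 4.187500]

midpoint = 4.187500


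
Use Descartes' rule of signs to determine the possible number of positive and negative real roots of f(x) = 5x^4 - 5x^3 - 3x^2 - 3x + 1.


Descartes' rule of signs:

For positive roots, count sign changes in f(x) = 5x^4 - 5x^3 - 3x^2 - 3x + 1:
Signs of coefficients: +, -, -, -, +
Number of sign changes: 2
Possible positive real roots: 2, 0

For negative roots, examine f(-x) = 5x^4 + 5x^3 - 3x^2 + 3x + 1:
Signs of coefficients: +, +, -, +, +
Number of sign changes: 2
Possible negative real roots: 2, 0

Positive roots: 2 or 0; Negative roots: 2 or 0


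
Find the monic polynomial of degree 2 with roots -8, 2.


A monic polynomial with roots -8, 2 is:
p(x) = (x + 8)(x - 2)
After multiplying by (x + 8): x + 8
After multiplying by (x - 2): x^2 + 6x - 16

x^2 + 6x - 16


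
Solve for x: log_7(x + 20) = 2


Convert to exponential form: x + 20 = 7^2 = 49
x = 49 - 20 = 29
Check: log_7(29 + 20) = log_7(49) = log_7(49) = 2 ✓

x = 29


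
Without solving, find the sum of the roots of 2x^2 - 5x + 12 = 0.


By Vieta's formulas for ax^2 + bx + c = 0:
  Sum of roots = -b/a
  Product of roots = c/a

Here a = 2, b = -5, c = 12
Sum = -(-5)/2 = 5/2
Product = 12/2 = 6

Sum = 5/2


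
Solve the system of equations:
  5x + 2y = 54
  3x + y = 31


Using Cramer's rule:
Determinant D = (5)(1) - (3)(2) = 5 - 6 = -1
Dx = (54)(1) - (31)(2) = 54 - 62 = -8
Dy = (5)(31) - (3)(54) = 155 - 162 = -7
x = Dx/D = -8/-1 = 8
y = Dy/D = -7/-1 = 7

x = 8, y = 7


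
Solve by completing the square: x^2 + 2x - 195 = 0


Start: x^2 + 2x - 195 = 0
Move constant: x^2 + 2x = 195
Half of 2 is 1, squared is 1
Add 1 to both sides: x^2 + 2x + 1 = 196
(x + 1)^2 = 196
x + 1 = ±14
x = -1 + 14 = 13 or x = -1 - 14 = -15

x = -15, x = 13


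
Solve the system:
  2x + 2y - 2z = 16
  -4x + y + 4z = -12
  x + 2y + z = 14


Using Cramer's rule. Expand each determinant along the first row.
D  = 2*[1*1 - 4*2] - 2*[(-4)*1 - 4*1] + (-2)*[(-4)*2 - 1*1]
  = 2*(-7) - 2*(-8) + (-2)*(-9) = 20
Dx = 16*[1*1 - 4*2] - 2*[(-12)*1 - 4*14] + (-2)*[(-12)*2 - 1*14]
  = 16*(-7) - 2*(-68) + (-2)*(-38) = 100
Dy = 2*[(-12)*1 - 4*14] - 16*[(-4)*1 - 4*1] + (-2)*[(-4)*14 - (-12)*1]
  = 2*(-68) - 16*(-8) + (-2)*(-44) = 80
Dz = 2*[1*14 - (-12)*2] - 2*[(-4)*14 - (-12)*1] + 16*[(-4)*2 - 1*1]
  = 2*(38) - 2*(-44) + 16*(-9) = 20
x = Dx/D = 100/20 = 5, y = Dy/D = 80/20 = 4, z = Dz/D = 20/20 = 1
Check eq1: (2)(5) + (2)(4) + (-2)(1) = 16 = 16 ✓
Check eq2: (-4)(5) + (1)(4) + (4)(1) = -12 = -12 ✓
Check eq3: (1)(5) + (2)(4) + (1)(1) = 14 = 14 ✓

x = 5, y = 4, z = 1


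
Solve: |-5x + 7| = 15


An absolute value equation |expr| = 15 gives two cases:
Case 1: -5x + 7 = 15
  -5x = 8, so x = -8/5
Case 2: -5x + 7 = -15
  -5x = -22, so x = 22/5

x = -8/5, x = 22/5


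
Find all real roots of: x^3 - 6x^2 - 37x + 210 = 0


Let p(x) = x^3 - 6x^2 - 37x + 210. By the rational root theorem (leading coefficient 1), any rational root is an integer divisor of 210: try ±1, ±2, ... in turn.
Test x = 1: value = 168 ≠ 0.
Test x = -1: value = 240 ≠ 0.
Test x = 2: value = 120 ≠ 0.
Test x = -2: value = 252 ≠ 0.
Test x = 3: value = 72 ≠ 0.
Test x = -3: value = 240 ≠ 0.
Test x = 5: value = 0 ✓, so (x - 5) is a factor.
Synthetic division by (x - 5): bring down 1; 1(5) - 6 = -1; (-1)(5) - 37 = -42; (-42)(5) + 210 = 0 → quotient x^2 - x - 42, remainder 0.
Solve the quadratic x^2 - x - 42 = 0: discriminant = (-1)^2 - 4(1)(-42) = 1 + 168 = 169.
sqrt(169) = 13, so x = (1 ± 13)/2: x = 7 or x = -6.

x = -6, x = 5, x = 7


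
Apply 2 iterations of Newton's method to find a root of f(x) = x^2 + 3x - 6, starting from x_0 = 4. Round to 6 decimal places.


Newton's method: x_(n+1) = x_n - f(x_n)/f'(x_n)
f(x) = x^2 + 3x - 6
f'(x) = 2x + 3

Iteration 1:
  f(4.000000) = 22.000000
  f'(4.000000) = 11.000000
  x_1 = 4.000000 - (22.000000)/(11.000000) = 2.000000

Iteration 2:
  f(2.000000) = 4.000000
  f'(2.000000) = 7.000000
  x_2 = 2.000000 - (4.000000)/(7.000000) = 1.428571

x_2 = 1.428571


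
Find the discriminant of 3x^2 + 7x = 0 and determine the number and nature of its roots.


For ax^2 + bx + c = 0, discriminant D = b^2 - 4ac
Here a = 3, b = 7, c = 0
D = (7)^2 - 4(3)(0) = 49 - 0 = 49

D = 49 > 0 and is a perfect square (sqrt = 7)
The equation has 2 distinct real rational roots.

Discriminant = 49, 2 distinct real rational roots


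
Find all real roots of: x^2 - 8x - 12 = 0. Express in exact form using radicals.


Using the quadratic formula: x = (-b ± sqrt(b^2 - 4ac)) / (2a)
Here a = 1, b = -8, c = -12
Discriminant = b^2 - 4ac = (-8)^2 - 4(1)(-12) = 64 + 48 = 112
Since discriminant = 112 > 0, there are two real roots.
x = (8 ± 4*sqrt(7)) / 2
Simplifying: x = 4 ± 2*sqrt(7)
Numerically: x ≈ 9.2915 or x ≈ -1.2915

x = 4 + 2*sqrt(7) or x = 4 - 2*sqrt(7)


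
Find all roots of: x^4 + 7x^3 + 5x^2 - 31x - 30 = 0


Let p(x) = x^4 + 7x^3 + 5x^2 - 31x - 30. By the rational root theorem (leading coefficient 1), any rational root is an integer divisor of 30: try ±1, ±2, ... in turn.
Test x = 1: value = -48 ≠ 0.
Test x = -1: value = 0 ✓, so (x + 1) is a factor.
Synthetic division by (x + 1): bring down 1; 1(-1) + 7 = 6; 6(-1) + 5 = -1; (-1)(-1) - 31 = -30; (-30)(-1) - 30 = 0 → quotient x^3 + 6x^2 - x - 30, remainder 0.
Continue with the quotient x^3 + 6x^2 - x - 30 (candidates must divide 30; re-test x = -1 first in case it repeats).
Test x = -1: value = -24 ≠ 0.
Test x = 2: value = 0 ✓, so (x - 2) is a factor.
Synthetic division by (x - 2): bring down 1; 1(2) + 6 = 8; 8(2) - 1 = 15; 15(2) - 30 = 0 → quotient x^2 + 8x + 15, remainder 0.
Solve the quadratic x^2 + 8x + 15 = 0: discriminant = 8^2 - 4(1)(15) = 64 - 60 = 4.
sqrt(4) = 2, so x = (-8 ± 2)/2: x = -3 or x = -5.
Collecting all roots found:

x = -5, x = -3, x = -1, x = 2


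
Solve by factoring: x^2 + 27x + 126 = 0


We need two numbers that multiply to 126 and add to 27.
Those numbers are 6 and 21 (since 6 * 21 = 126 and 6 + 21 = 27).
So x^2 + 27x + 126 = (x + 6)(x + 21) = 0
Setting each factor to zero: x = -6 or x = -21

x = -21, x = -6


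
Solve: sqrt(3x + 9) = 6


Square both sides: 3x + 9 = 6^2 = 36
3x = 36 - 9 = 27
x = 9
Check: sqrt(3*9 + 9) = sqrt(36) = 6 ✓

x = 9


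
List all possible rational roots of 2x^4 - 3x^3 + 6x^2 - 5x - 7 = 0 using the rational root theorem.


Rational root theorem: possible roots are ±p/q where:
  p divides the constant term (-7): p ∈ {1, 7}
  q divides the leading coefficient (2): q ∈ {1, 2}

All possible rational roots: -7, -7/2, -1, -1/2, 1/2, 1, 7/2, 7

-7, -7/2, -1, -1/2, 1/2, 1, 7/2, 7


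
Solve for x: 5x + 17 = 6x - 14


Starting with: 5x + 17 = 6x - 14
Move all x terms to left: (5 - 6)x = -14 - 17
Simplify: -x = -31
Divide both sides by -1: x = 31

x = 31


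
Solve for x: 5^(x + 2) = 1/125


Express both sides with the same base.
1/125 = 5^(-3)
Since the bases match, equate exponents: x + 2 = -3
So x = -3 - (2) = -5

x = -5


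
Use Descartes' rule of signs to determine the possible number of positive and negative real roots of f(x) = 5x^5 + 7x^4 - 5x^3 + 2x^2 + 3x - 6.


Descartes' rule of signs:

For positive roots, count sign changes in f(x) = 5x^5 + 7x^4 - 5x^3 + 2x^2 + 3x - 6:
Signs of coefficients: +, +, -, +, +, -
Number of sign changes: 3
Possible positive real roots: 3, 1

For negative roots, examine f(-x) = -5x^5 + 7x^4 + 5x^3 + 2x^2 - 3x - 6:
Signs of coefficients: -, +, +, +, -, -
Number of sign changes: 2
Possible negative real roots: 2, 0

Positive roots: 3 or 1; Negative roots: 2 or 0


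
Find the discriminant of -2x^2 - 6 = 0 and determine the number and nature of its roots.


For ax^2 + bx + c = 0, discriminant D = b^2 - 4ac
Here a = -2, b = 0, c = -6
D = (0)^2 - 4(-2)(-6) = 0 - 48 = -48

D = -48 < 0
The equation has no real roots (2 complex conjugate roots).

Discriminant = -48, no real roots (2 complex conjugate roots)


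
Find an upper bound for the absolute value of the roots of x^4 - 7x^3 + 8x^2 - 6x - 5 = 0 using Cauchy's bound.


Cauchy's bound: all roots r satisfy |r| <= 1 + max(|a_i/a_n|) for i = 0,...,n-1
where a_n is the leading coefficient.

Coefficients: [1, -7, 8, -6, -5]
Leading coefficient a_n = 1
Ratios |a_i/a_n|: 7, 8, 6, 5
Maximum ratio: 8
Cauchy's bound: |r| <= 1 + 8 = 9

Upper bound = 9


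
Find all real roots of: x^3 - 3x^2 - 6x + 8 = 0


Let p(x) = x^3 - 3x^2 - 6x + 8. By the rational root theorem (leading coefficient 1), any rational root is an integer divisor of 8: try ±1, ±2, ... in turn.
Test x = 1: value = 0 ✓, so (x - 1) is a factor.
Synthetic division by (x - 1): bring down 1; 1(1) - 3 = -2; (-2)(1) - 6 = -8; (-8)(1) + 8 = 0 → quotient x^2 - 2x - 8, remainder 0.
Solve the quadratic x^2 - 2x - 8 = 0: discriminant = (-2)^2 - 4(1)(-8) = 4 + 32 = 36.
sqrt(36) = 6, so x = (2 ± 6)/2: x = 4 or x = -2.

x = -2, x = 1, x = 4


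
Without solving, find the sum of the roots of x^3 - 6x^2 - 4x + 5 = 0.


By Vieta's formulas for x^3 + bx^2 + cx + d = 0:
  r1 + r2 + r3 = -b/a = 6
  r1*r2 + r1*r3 + r2*r3 = c/a = -4
  r1*r2*r3 = -d/a = -5


Sum = 6


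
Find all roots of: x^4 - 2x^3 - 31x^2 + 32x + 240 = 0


Let p(x) = x^4 - 2x^3 - 31x^2 + 32x + 240. By the rational root theorem (leading coefficient 1), any rational root is an integer divisor of 240: try ±1, ±2, ... in turn.
Test x = 1: value = 240 ≠ 0.
Test x = -1: value = 180 ≠ 0.
Test x = 2: value = 180 ≠ 0.
Test x = -2: value = 84 ≠ 0.
Test x = 3: value = 84 ≠ 0.
Test x = -3: value = 0 ✓, so (x + 3) is a factor.
Synthetic division by (x + 3): bring down 1; 1(-3) - 2 = -5; (-5)(-3) - 31 = -16; (-16)(-3) + 32 = 80; 80(-3) + 240 = 0 → quotient x^3 - 5x^2 - 16x + 80, remainder 0.
Continue with the quotient x^3 - 5x^2 - 16x + 80 (candidates must divide 80).
Test x = 4: value = 0 ✓, so (x - 4) is a factor.
Synthetic division by (x - 4): bring down 1; 1(4) - 5 = -1; (-1)(4) - 16 = -20; (-20)(4) + 80 = 0 → quotient x^2 - x - 20, remainder 0.
Solve the quadratic x^2 - x - 20 = 0: discriminant = (-1)^2 - 4(1)(-20) = 1 + 80 = 81.
sqrt(81) = 9, so x = (1 ± 9)/2: x = 5 or x = -4.
Collecting all roots found:

x = -4, x = -3, x = 4, x = 5


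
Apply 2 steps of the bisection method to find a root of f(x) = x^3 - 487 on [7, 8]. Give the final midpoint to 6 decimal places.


f(x) = x^3 - 487
f(7) = -144 < 0
f(8) = 25 > 0

Step 1: midpoint = (7.000000 + 8.000000)/2 = 7.500000
  f(7.500000) = -65.125000
  f(mid) < 0, so root is in [7.500000, 8.000000]

Step 2: midpoint = (7.500000 + 8.000000)/2 = 7.750000
  f(7.750000) = -21.515625
  f(mid) < 0, so root is in [7.750000, 8.000000]

midpoint = 7.750000


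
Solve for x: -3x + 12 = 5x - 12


Starting with: -3x + 12 = 5x - 12
Move all x terms to left: (-3 - 5)x = -12 - 12
Simplify: -8x = -24
Divide both sides by -8: x = 3

x = 3


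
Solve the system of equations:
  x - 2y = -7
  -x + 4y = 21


Using Cramer's rule:
Determinant D = (1)(4) - (-1)(-2) = 4 - 2 = 2
Dx = (-7)(4) - (21)(-2) = -28 + 42 = 14
Dy = (1)(21) - (-1)(-7) = 21 - 7 = 14
x = Dx/D = 14/2 = 7
y = Dy/D = 14/2 = 7

x = 7, y = 7


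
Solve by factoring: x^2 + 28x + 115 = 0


We need two numbers that multiply to 115 and add to 28.
Those numbers are 23 and 5 (since 23 * 5 = 115 and 23 + 5 = 28).
So x^2 + 28x + 115 = (x + 23)(x + 5) = 0
Setting each factor to zero: x = -23 or x = -5

x = -23, x = -5


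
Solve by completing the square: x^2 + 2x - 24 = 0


Start: x^2 + 2x - 24 = 0
Move constant: x^2 + 2x = 24
Half of 2 is 1, squared is 1
Add 1 to both sides: x^2 + 2x + 1 = 25
(x + 1)^2 = 25
x + 1 = ±5
x = -1 + 5 = 4 or x = -1 - 5 = -6

x = -6, x = 4


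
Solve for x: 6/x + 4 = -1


Subtract 4 from both sides: 6/x = -5
Multiply both sides by x: 6 = -5 * x
Divide by -5: x = -6/5

x = -6/5


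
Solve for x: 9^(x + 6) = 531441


Express both sides with the same base.
531441 = 9^6
Since the bases match, equate exponents: x + 6 = 6
So x = 6 - (6) = 0

x = 0


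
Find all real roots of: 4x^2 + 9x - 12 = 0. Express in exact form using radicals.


Using the quadratic formula: x = (-b ± sqrt(b^2 - 4ac)) / (2a)
Here a = 4, b = 9, c = -12
Discriminant = b^2 - 4ac = 9^2 - 4(4)(-12) = 81 + 192 = 273
Since discriminant = 273 > 0, there are two real roots.
x = (-9 ± sqrt(273)) / 8
Numerically: x ≈ 0.9403 or x ≈ -3.1903

x = (-9 + sqrt(273)) / 8 or x = (-9 - sqrt(273)) / 8


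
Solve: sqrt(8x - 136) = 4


Square both sides: 8x - 136 = 4^2 = 16
8x = 16 + 136 = 152
x = 19
Check: sqrt(8*19 - 136) = sqrt(16) = 4 ✓

x = 19


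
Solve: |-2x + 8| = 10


An absolute value equation |expr| = 10 gives two cases:
Case 1: -2x + 8 = 10
  -2x = 2, so x = -1
Case 2: -2x + 8 = -10
  -2x = -18, so x = 9

x = -1, x = 9


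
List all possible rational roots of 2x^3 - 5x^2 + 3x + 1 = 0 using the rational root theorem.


Rational root theorem: possible roots are ±p/q where:
  p divides the constant term (1): p ∈ {1}
  q divides the leading coefficient (2): q ∈ {1, 2}

All possible rational roots: -1, -1/2, 1/2, 1

-1, -1/2, 1/2, 1


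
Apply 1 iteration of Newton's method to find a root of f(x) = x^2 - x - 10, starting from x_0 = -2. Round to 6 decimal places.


Newton's method: x_(n+1) = x_n - f(x_n)/f'(x_n)
f(x) = x^2 - x - 10
f'(x) = 2x - 1

Iteration 1:
  f(-2.000000) = -4.000000
  f'(-2.000000) = -5.000000
  x_1 = -2.000000 - (-4.000000)/(-5.000000) = -2.800000

x_1 = -2.800000


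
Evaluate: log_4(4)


We need the exponent such that 4^? = 4
4^1 = 4
Therefore log_4(4) = 1

1


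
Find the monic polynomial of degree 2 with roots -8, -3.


A monic polynomial with roots -8, -3 is:
p(x) = (x + 8)(x + 3)
After multiplying by (x + 8): x + 8
After multiplying by (x + 3): x^2 + 11x + 24

x^2 + 11x + 24


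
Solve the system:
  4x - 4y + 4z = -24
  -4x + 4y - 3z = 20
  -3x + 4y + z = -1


Using Cramer's rule. Expand each determinant along the first row.
D  = 4*[4*1 - (-3)*4] - (-4)*[(-4)*1 - (-3)*(-3)] + 4*[(-4)*4 - 4*(-3)]
  = 4*(16) - (-4)*(-13) + 4*(-4) = -4
Dx = (-24)*[4*1 - (-3)*4] - (-4)*[20*1 - (-3)*(-1)] + 4*[20*4 - 4*(-1)]
  = (-24)*(16) - (-4)*(17) + 4*(84) = 20
Dy = 4*[20*1 - (-3)*(-1)] - (-24)*[(-4)*1 - (-3)*(-3)] + 4*[(-4)*(-1) - 20*(-3)]
  = 4*(17) - (-24)*(-13) + 4*(64) = 12
Dz = 4*[4*(-1) - 20*4] - (-4)*[(-4)*(-1) - 20*(-3)] + (-24)*[(-4)*4 - 4*(-3)]
  = 4*(-84) - (-4)*(64) + (-24)*(-4) = 16
x = Dx/D = 20/-4 = -5, y = Dy/D = 12/-4 = -3, z = Dz/D = 16/-4 = -4
Check eq1: (4)(-5) + (-4)(-3) + (4)(-4) = -24 = -24 ✓
Check eq2: (-4)(-5) + (4)(-3) + (-3)(-4) = 20 = 20 ✓
Check eq3: (-3)(-5) + (4)(-3) + (1)(-4) = -1 = -1 ✓

x = -5, y = -3, z = -4


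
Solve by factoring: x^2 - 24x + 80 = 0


We need two numbers that multiply to 80 and add to -24.
Those numbers are -4 and -20 (since (-4) * (-20) = 80 and (-4) + (-20) = -24).
So x^2 - 24x + 80 = (x - 4)(x - 20) = 0
Setting each factor to zero: x = 4 or x = 20

x = 4, x = 20


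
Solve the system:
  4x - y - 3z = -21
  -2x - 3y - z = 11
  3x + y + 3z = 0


Using Cramer's rule. Expand each determinant along the first row.
D  = 4*[(-3)*3 - (-1)*1] - (-1)*[(-2)*3 - (-1)*3] + (-3)*[(-2)*1 - (-3)*3]
  = 4*(-8) - (-1)*(-3) + (-3)*(7) = -56
Dx = (-21)*[(-3)*3 - (-1)*1] - (-1)*[11*3 - (-1)*0] + (-3)*[11*1 - (-3)*0]
  = (-21)*(-8) - (-1)*(33) + (-3)*(11) = 168
Dy = 4*[11*3 - (-1)*0] - (-21)*[(-2)*3 - (-1)*3] + (-3)*[(-2)*0 - 11*3]
  = 4*(33) - (-21)*(-3) + (-3)*(-33) = 168
Dz = 4*[(-3)*0 - 11*1] - (-1)*[(-2)*0 - 11*3] + (-21)*[(-2)*1 - (-3)*3]
  = 4*(-11) - (-1)*(-33) + (-21)*(7) = -224
x = Dx/D = 168/-56 = -3, y = Dy/D = 168/-56 = -3, z = Dz/D = -224/-56 = 4
Check eq1: (4)(-3) + (-1)(-3) + (-3)(4) = -21 = -21 ✓
Check eq2: (-2)(-3) + (-3)(-3) + (-1)(4) = 11 = 11 ✓
Check eq3: (3)(-3) + (1)(-3) + (3)(4) = 0 = 0 ✓

x = -3, y = -3, z = 4


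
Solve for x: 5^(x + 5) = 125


Express both sides with the same base.
125 = 5^3
Since the bases match, equate exponents: x + 5 = 3
So x = 3 - (5) = -2

x = -2


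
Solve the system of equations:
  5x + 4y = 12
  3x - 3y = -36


Using Cramer's rule:
Determinant D = (5)(-3) - (3)(4) = -15 - 12 = -27
Dx = (12)(-3) - (-36)(4) = -36 + 144 = 108
Dy = (5)(-36) - (3)(12) = -180 - 36 = -216
x = Dx/D = 108/-27 = -4
y = Dy/D = -216/-27 = 8

x = -4, y = 8


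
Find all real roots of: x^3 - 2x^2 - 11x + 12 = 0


Let p(x) = x^3 - 2x^2 - 11x + 12. By the rational root theorem (leading coefficient 1), any rational root is an integer divisor of 12: try ±1, ±2, ... in turn.
Test x = 1: value = 0 ✓, so (x - 1) is a factor.
Synthetic division by (x - 1): bring down 1; 1(1) - 2 = -1; (-1)(1) - 11 = -12; (-12)(1) + 12 = 0 → quotient x^2 - x - 12, remainder 0.
Solve the quadratic x^2 - x - 12 = 0: discriminant = (-1)^2 - 4(1)(-12) = 1 + 48 = 49.
sqrt(49) = 7, so x = (1 ± 7)/2: x = 4 or x = -3.

x = -3, x = 1, x = 4


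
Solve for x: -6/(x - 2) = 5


Multiply both sides by (x - 2): -6 = 5(x - 2)
Distribute: -6 = 5x - 10
5x = -6 + 10 = 4
x = 4/5

x = 4/5


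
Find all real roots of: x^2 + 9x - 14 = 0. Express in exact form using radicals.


Using the quadratic formula: x = (-b ± sqrt(b^2 - 4ac)) / (2a)
Here a = 1, b = 9, c = -14
Discriminant = b^2 - 4ac = 9^2 - 4(1)(-14) = 81 + 56 = 137
Since discriminant = 137 > 0, there are two real roots.
x = (-9 ± sqrt(137)) / 2
Numerically: x ≈ 1.3523 or x ≈ -10.3523

x = (-9 + sqrt(137)) / 2 or x = (-9 - sqrt(137)) / 2


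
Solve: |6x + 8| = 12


An absolute value equation |expr| = 12 gives two cases:
Case 1: 6x + 8 = 12
  6x = 4, so x = 2/3
Case 2: 6x + 8 = -12
  6x = -20, so x = -10/3

x = -10/3, x = 2/3


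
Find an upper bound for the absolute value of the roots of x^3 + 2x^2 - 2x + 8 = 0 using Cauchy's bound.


Cauchy's bound: all roots r satisfy |r| <= 1 + max(|a_i/a_n|) for i = 0,...,n-1
where a_n is the leading coefficient.

Coefficients: [1, 2, -2, 8]
Leading coefficient a_n = 1
Ratios |a_i/a_n|: 2, 2, 8
Maximum ratio: 8
Cauchy's bound: |r| <= 1 + 8 = 9

Upper bound = 9


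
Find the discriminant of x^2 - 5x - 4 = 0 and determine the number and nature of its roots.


For ax^2 + bx + c = 0, discriminant D = b^2 - 4ac
Here a = 1, b = -5, c = -4
D = (-5)^2 - 4(1)(-4) = 25 + 16 = 41

D = 41 > 0 but not a perfect square
The equation has 2 distinct real irrational roots.

Discriminant = 41, 2 distinct real irrational roots
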